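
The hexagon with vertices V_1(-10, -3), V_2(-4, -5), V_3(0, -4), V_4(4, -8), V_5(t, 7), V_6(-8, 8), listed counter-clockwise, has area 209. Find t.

10

The doubled signed area Σ (x_i y_{i+1} − x_{i+1} y_i) is linear in t.
With t=0 it equals 258; the coefficient of t is 16 (from the two edges through V_5).
So 16·t + 258 = 2·209 = 418 ⇒ t = 10.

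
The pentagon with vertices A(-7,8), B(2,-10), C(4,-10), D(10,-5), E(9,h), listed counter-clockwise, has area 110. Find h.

Write out the shoelace sum; only the two edges meeting at E involve h:
2·Area = [(10·h − 9·(-5)) + (9·8 − (-7)·h)] + 154
       = 17·h + 271 = 220
⇒ h = -3.

-3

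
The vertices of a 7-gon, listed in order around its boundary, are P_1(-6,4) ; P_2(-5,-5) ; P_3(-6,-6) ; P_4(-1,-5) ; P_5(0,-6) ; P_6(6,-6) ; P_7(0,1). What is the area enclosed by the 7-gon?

64

Cross-terms: 50, 0, 24, 6, 36, 6, 6  ⇒  Σ = 128
Area = |Σ|/2 = 64.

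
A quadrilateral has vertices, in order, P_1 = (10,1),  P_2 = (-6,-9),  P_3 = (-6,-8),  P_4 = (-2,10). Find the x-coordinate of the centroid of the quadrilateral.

Apply the shoelace formula. First the cross-terms c_i = x_i·y_{i+1} − x_{i+1}·y_i:
  -84, -6, -76, -102  ⇒  2A = -268, A = -134.
Then Σ (x_i + x_{i+1})·c_i = -472, so x̄ = -472 / (6·(-134)) = 118/201.

118/201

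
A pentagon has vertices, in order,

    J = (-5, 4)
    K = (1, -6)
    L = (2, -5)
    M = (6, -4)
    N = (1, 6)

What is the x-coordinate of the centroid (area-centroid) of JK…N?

79/129

Apply the shoelace formula. First the cross-terms c_i = x_i·y_{i+1} − x_{i+1}·y_i:
  26, 7, 22, 40, 34  ⇒  2A = 129, A = 64.5.
Then Σ (x_i + x_{i+1})·c_i = 237, so x̄ = 237 / (6·64.5) = 79/129.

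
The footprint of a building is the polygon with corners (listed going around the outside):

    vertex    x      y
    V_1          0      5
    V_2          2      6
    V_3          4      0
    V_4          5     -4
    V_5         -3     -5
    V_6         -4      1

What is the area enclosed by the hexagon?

Cross-terms: -10, -24, -16, -37, -23, -20  ⇒  Σ = -130
Area = |Σ|/2 = 65.

65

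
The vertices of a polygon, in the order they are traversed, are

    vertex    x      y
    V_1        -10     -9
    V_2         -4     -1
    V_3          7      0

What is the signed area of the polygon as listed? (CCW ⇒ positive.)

Apply Gauss's area formula: 2A = Σ (x_i·y_{i+1} − x_{i+1}·y_i), indices taken mod 3.
Σ = (-26) + (7) + (-63) = -82
Signed area = Σ/2 = -41 (negative ⇒ clockwise traversal).

-41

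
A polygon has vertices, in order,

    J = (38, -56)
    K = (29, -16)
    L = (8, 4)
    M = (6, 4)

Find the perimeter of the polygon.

140

|JK| = √((-9)² + (40)²) = √1681 = 41
|KL| = √((-21)² + (20)²) = √841 = 29
|LM| = √((-2)² + (0)²) = √4 = 2
|MJ| = √((32)² + (-60)²) = √4624 = 68
Perimeter = 41 + 29 + 2 + 68 = 140.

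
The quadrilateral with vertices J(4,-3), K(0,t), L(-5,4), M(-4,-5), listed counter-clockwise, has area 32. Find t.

-1

Write out the shoelace sum; only the two edges meeting at K involve t:
2·Area = [(4·t − 0·(-3)) + (0·4 − (-5)·t)] + 73
       = 9·t + 73 = 64
⇒ t = -1.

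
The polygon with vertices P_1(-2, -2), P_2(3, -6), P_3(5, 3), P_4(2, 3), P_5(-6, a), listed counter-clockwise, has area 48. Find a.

The doubled signed area Σ (x_i y_{i+1} − x_{i+1} y_i) is linear in a.
With a=0 it equals 96; the coefficient of a is 4 (from the two edges through P_5).
So 4·a + 96 = 2·48 = 96 ⇒ a = 0.

0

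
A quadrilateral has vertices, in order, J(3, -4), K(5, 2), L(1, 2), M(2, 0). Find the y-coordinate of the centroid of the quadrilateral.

2/33

Apply Gauss's area formula. First the cross-terms c_i = x_i·y_{i+1} − x_{i+1}·y_i:
  26, 8, -4, -8  ⇒  2A = 22, A = 11.
Then Σ (y_i + y_{i+1})·c_i = 4, so ȳ = 4 / (6·11) = 2/33.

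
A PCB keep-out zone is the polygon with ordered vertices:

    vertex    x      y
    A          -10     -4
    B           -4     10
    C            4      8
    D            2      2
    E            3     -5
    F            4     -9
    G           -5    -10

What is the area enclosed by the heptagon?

Apply Gauss's area formula: 2A = Σ (x_i·y_{i+1} − x_{i+1}·y_i), indices taken mod 7.
Cross-terms: -116, -72, -8, -16, -7, -85, -80  ⇒  Σ = -384
Area = |Σ|/2 = 192.

192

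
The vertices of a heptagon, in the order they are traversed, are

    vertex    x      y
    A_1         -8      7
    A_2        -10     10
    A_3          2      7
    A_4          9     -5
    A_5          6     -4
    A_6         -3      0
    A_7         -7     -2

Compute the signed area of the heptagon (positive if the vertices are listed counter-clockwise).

Apply Gauss's area formula: 2A = Σ (x_i·y_{i+1} − x_{i+1}·y_i), indices taken mod 7.
Cross-terms: -10, -90, -73, -6, -12, 6, -65  ⇒  Σ = -250
Signed area = Σ/2 = -125 (negative ⇒ clockwise traversal).

-125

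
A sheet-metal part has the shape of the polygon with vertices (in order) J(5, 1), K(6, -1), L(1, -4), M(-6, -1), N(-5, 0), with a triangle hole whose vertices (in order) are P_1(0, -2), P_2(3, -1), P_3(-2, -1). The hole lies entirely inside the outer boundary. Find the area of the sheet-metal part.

32

Outer boundary:
Apply Gauss's area formula: 2A = Σ (x_i·y_{i+1} − x_{i+1}·y_i), indices taken mod 5.
Σ = (-11) + (-23) + (-25) + (-5) + (-5) = -69
Area = |Σ|/2 = 34.5.
Hole:
Σ = (6) + (-5) + (4) = 5
Area = |Σ|/2 = 2.5.
Net area = 34.5 − 2.5 = 32.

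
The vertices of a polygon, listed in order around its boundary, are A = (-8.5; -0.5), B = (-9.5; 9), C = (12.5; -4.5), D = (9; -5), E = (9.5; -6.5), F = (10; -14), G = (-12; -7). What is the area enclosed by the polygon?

Σ = (-81.25) + (-69.75) + (-22) + (-11) + (-68) + (-238) + (-53.5) = -543.5
Area = |Σ|/2 = 271.75.

271.75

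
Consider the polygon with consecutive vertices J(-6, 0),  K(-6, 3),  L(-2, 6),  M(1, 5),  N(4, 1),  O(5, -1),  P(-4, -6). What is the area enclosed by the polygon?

Apply Gauss's area formula: 2A = Σ (x_i·y_{i+1} − x_{i+1}·y_i), indices taken mod 7.
Σ = (-18) + (-30) + (-16) + (-19) + (-9) + (-34) + (-36) = -162
Area = |Σ|/2 = 81.

81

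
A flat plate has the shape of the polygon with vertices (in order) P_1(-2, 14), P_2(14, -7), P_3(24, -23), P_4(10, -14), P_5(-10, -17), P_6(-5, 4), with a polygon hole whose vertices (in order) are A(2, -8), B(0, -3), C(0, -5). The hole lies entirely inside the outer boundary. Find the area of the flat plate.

467.5

Outer boundary:
Σ = (-182) + (-154) + (-106) + (-310) + (-125) + (-62) = -939
Area = |Σ|/2 = 469.5.
Hole:
Apply the surveyor's formula: 2A = Σ (x_i·y_{i+1} − x_{i+1}·y_i), indices taken mod 3.
Cross-terms: -6, 0, 10  ⇒  Σ = 4
Area = |Σ|/2 = 2.
Net area = 469.5 − 2 = 467.5.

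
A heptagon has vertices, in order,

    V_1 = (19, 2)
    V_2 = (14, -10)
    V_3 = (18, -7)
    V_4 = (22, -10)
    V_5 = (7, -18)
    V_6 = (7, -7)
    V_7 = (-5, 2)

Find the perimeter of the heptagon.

|V_1V_2| = √((-5)² + (-12)²) = √169 = 13
|V_2V_3| = √((4)² + (3)²) = √25 = 5
|V_3V_4| = √((4)² + (-3)²) = √25 = 5
|V_4V_5| = √((-15)² + (-8)²) = √289 = 17
|V_5V_6| = √((0)² + (11)²) = √121 = 11
|V_6V_7| = √((-12)² + (9)²) = √225 = 15
|V_7V_1| = √((24)² + (0)²) = √576 = 24
Perimeter = 13 + 5 + 5 + 17 + 11 + 15 + 24 = 90.

90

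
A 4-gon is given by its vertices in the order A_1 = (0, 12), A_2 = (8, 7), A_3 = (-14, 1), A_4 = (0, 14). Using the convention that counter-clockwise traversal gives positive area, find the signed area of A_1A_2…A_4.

Σ = (-96) + (106) + (-196) + (0) = -186
Signed area = Σ/2 = -93 (negative ⇒ clockwise traversal).

-93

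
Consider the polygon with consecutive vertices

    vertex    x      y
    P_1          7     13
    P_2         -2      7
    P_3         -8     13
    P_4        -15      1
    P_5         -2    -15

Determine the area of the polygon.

299

Apply Gauss's area formula: 2A = Σ (x_i·y_{i+1} − x_{i+1}·y_i), indices taken mod 5.
Σ = (75) + (30) + (187) + (227) + (79) = 598
Area = |Σ|/2 = 299.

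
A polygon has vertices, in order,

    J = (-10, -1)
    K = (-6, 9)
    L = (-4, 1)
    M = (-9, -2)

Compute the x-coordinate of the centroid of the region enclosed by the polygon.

Apply the surveyor's formula. First the cross-terms c_i = x_i·y_{i+1} − x_{i+1}·y_i:
  -96, 30, 17, -11  ⇒  2A = -60, A = -30.
Then Σ (x_i + x_{i+1})·c_i = 1224, so x̄ = 1224 / (6·(-30)) = -6.8.

-6.8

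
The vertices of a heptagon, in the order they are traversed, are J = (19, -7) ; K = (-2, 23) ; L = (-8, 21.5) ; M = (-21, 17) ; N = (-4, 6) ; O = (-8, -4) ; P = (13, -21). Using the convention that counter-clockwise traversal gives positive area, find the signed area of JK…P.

Apply the shoelace (surveyor's) formula: 2A = Σ (x_i·y_{i+1} − x_{i+1}·y_i), indices taken mod 7.
J→K: (19)(23) − (-2)(-7) = 423
K→L: (-2)(21.5) − (-8)(23) = 141
L→M: (-8)(17) − (-21)(21.5) = 315.5
M→N: (-21)(6) − (-4)(17) = -58
N→O: (-4)(-4) − (-8)(6) = 64
O→P: (-8)(-21) − (13)(-4) = 220
P→J: (13)(-7) − (19)(-21) = 308
Σ = 1413.5
Signed area = Σ/2 = 706.75 (positive ⇒ counter-clockwise traversal).

706.75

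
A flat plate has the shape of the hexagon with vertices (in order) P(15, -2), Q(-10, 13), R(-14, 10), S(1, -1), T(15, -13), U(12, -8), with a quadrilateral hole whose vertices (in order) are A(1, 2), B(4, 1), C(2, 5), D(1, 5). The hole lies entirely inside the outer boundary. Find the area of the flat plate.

Outer boundary:
Apply Gauss's area formula: 2A = Σ (x_i·y_{i+1} − x_{i+1}·y_i), indices taken mod 6.
Σ = (175) + (82) + (4) + (2) + (36) + (96) = 395
Area = |Σ|/2 = 197.5.
Hole:
Apply the shoelace (surveyor's) formula: 2A = Σ (x_i·y_{i+1} − x_{i+1}·y_i), indices taken mod 4.
Σ = (-7) + (18) + (5) + (-3) = 13
Area = |Σ|/2 = 6.5.
Net area = 197.5 − 6.5 = 191.

191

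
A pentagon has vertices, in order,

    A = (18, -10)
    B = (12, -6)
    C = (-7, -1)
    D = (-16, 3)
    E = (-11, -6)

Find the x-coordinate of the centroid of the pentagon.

-254/201

Apply the shoelace formula. First the cross-terms c_i = x_i·y_{i+1} − x_{i+1}·y_i:
  12, -54, -37, 129, 218  ⇒  2A = 268, A = 134.
Then Σ (x_i + x_{i+1})·c_i = -1016, so x̄ = -1016 / (6·134) = -254/201.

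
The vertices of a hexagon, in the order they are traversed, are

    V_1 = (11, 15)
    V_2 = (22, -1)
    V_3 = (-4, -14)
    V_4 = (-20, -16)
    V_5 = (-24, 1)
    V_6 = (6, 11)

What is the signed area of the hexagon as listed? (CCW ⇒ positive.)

-787

Apply Gauss's area formula: 2A = Σ (x_i·y_{i+1} − x_{i+1}·y_i), indices taken mod 6.
V_1→V_2: (11)(-1) − (22)(15) = -341
V_2→V_3: (22)(-14) − (-4)(-1) = -312
V_3→V_4: (-4)(-16) − (-20)(-14) = -216
V_4→V_5: (-20)(1) − (-24)(-16) = -404
V_5→V_6: (-24)(11) − (6)(1) = -270
V_6→V_1: (6)(15) − (11)(11) = -31
Σ = -1574
Signed area = Σ/2 = -787 (negative ⇒ clockwise traversal).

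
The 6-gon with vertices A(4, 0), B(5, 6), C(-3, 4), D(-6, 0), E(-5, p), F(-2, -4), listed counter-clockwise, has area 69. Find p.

Write out the shoelace sum; only the two edges meeting at E involve p:
2·Area = [((-6)·p − (-5)·0) + ((-5)·(-4) − (-2)·p)] + 102
       = -4·p + 122 = 138
⇒ p = -4.

-4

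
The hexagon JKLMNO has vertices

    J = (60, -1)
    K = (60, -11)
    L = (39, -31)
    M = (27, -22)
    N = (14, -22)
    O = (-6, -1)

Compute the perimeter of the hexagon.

162

|JK| = √((0)² + (-10)²) = √100 = 10
|KL| = √((-21)² + (-20)²) = √841 = 29
|LM| = √((-12)² + (9)²) = √225 = 15
|MN| = √((-13)² + (0)²) = √169 = 13
|NO| = √((-20)² + (21)²) = √841 = 29
|OJ| = √((66)² + (0)²) = √4356 = 66
Perimeter = 10 + 29 + 15 + 13 + 29 + 66 = 162.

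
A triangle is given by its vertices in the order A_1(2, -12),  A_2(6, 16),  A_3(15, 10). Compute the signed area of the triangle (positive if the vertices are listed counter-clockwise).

Σ = (104) + (-180) + (-200) = -276
Signed area = Σ/2 = -138 (negative ⇒ clockwise traversal).

-138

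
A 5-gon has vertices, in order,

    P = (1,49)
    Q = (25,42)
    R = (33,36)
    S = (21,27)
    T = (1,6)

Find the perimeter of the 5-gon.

|PQ| = √((24)² + (-7)²) = √625 = 25
|QR| = √((8)² + (-6)²) = √100 = 10
|RS| = √((-12)² + (-9)²) = √225 = 15
|ST| = √((-20)² + (-21)²) = √841 = 29
|TP| = √((0)² + (43)²) = √1849 = 43
Perimeter = 25 + 10 + 15 + 29 + 43 = 122.

122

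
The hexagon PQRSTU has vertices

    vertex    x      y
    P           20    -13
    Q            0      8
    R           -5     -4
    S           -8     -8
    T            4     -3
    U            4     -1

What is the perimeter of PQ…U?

82

|PQ| = √((-20)² + (21)²) = √841 = 29
|QR| = √((-5)² + (-12)²) = √169 = 13
|RS| = √((-3)² + (-4)²) = √25 = 5
|ST| = √((12)² + (5)²) = √169 = 13
|TU| = √((0)² + (2)²) = √4 = 2
|UP| = √((16)² + (-12)²) = √400 = 20
Perimeter = 29 + 13 + 5 + 13 + 2 + 20 = 82.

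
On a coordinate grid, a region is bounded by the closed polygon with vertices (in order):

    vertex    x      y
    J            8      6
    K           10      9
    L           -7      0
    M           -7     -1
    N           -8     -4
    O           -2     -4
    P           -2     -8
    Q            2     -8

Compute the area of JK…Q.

Apply the shoelace (surveyor's) formula: 2A = Σ (x_i·y_{i+1} − x_{i+1}·y_i), indices taken mod 8.
Cross-terms: 12, 63, 7, 20, 24, 8, 32, 76  ⇒  Σ = 242
Area = |Σ|/2 = 121.

121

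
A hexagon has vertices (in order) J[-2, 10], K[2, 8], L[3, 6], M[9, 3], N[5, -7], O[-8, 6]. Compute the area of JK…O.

J→K: (-2)(8) − (2)(10) = -36
K→L: (2)(6) − (3)(8) = -12
L→M: (3)(3) − (9)(6) = -45
M→N: (9)(-7) − (5)(3) = -78
N→O: (5)(6) − (-8)(-7) = -26
O→J: (-8)(10) − (-2)(6) = -68
Σ = -265
Area = |Σ|/2 = 132.5.

132.5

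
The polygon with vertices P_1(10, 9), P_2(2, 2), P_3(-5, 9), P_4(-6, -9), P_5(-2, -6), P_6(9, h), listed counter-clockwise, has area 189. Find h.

-8

Write out the shoelace sum; only the two edges meeting at P_6 involve h:
2·Area = [((-2)·h − 9·(-6)) + (9·9 − 10·h)] + 147
       = -12·h + 282 = 378
⇒ h = -8.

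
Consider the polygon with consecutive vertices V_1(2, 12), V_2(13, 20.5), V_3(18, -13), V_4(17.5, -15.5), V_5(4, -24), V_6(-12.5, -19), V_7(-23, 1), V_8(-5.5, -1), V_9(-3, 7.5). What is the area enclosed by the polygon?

Apply the shoelace (surveyor's) formula: 2A = Σ (x_i·y_{i+1} − x_{i+1}·y_i), indices taken mod 9.
Σ = (-115) + (-538) + (-51.5) + (-358) + (-376) + (-449.5) + (28.5) + (-44.25) + (-51) = -1954.75
Area = |Σ|/2 = 977.375.

977.375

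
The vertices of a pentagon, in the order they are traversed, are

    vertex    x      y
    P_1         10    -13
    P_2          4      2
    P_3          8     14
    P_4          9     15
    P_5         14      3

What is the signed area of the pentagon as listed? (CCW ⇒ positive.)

-144.5

Σ = (72) + (40) + (-6) + (-183) + (-212) = -289
Signed area = Σ/2 = -144.5 (negative ⇒ clockwise traversal).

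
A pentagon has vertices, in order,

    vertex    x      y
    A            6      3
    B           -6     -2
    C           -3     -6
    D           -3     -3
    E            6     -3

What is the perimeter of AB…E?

|AB| = √((-12)² + (-5)²) = √169 = 13
|BC| = √((3)² + (-4)²) = √25 = 5
|CD| = √((0)² + (3)²) = √9 = 3
|DE| = √((9)² + (0)²) = √81 = 9
|EA| = √((0)² + (6)²) = √36 = 6
Perimeter = 13 + 5 + 3 + 9 + 6 = 36.

36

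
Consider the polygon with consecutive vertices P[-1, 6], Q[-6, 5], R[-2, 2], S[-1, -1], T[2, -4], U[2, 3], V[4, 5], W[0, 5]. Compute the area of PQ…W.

38

Apply Gauss's area formula: 2A = Σ (x_i·y_{i+1} − x_{i+1}·y_i), indices taken mod 8.
Σ = (31) + (-2) + (4) + (6) + (14) + (-2) + (20) + (5) = 76
Area = |Σ|/2 = 38.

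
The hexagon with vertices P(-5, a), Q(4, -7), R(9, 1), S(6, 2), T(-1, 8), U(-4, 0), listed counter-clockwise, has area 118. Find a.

Write out the shoelace sum; only the two edges meeting at P involve a:
2·Area = [((-4)·a − (-5)·0) + ((-5)·(-7) − 4·a)] + 161
       = -8·a + 196 = 236
⇒ a = -5.

-5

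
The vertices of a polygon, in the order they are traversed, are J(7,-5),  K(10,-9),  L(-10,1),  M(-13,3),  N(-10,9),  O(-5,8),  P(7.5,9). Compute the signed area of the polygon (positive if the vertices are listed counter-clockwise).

-218.75

Apply the shoelace (surveyor's) formula: 2A = Σ (x_i·y_{i+1} − x_{i+1}·y_i), indices taken mod 7.
Σ = (-13) + (-80) + (-17) + (-87) + (-35) + (-105) + (-100.5) = -437.5
Signed area = Σ/2 = -218.75 (negative ⇒ clockwise traversal).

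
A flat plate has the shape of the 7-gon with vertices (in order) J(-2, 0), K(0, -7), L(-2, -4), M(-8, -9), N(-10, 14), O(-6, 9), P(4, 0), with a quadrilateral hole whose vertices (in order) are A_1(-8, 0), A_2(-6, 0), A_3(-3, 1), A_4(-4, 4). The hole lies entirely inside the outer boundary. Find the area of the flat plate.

120

Outer boundary:
Apply Gauss's area formula: 2A = Σ (x_i·y_{i+1} − x_{i+1}·y_i), indices taken mod 7.
Cross-terms: 14, -14, -14, -202, -6, -36, 0  ⇒  Σ = -258
Area = |Σ|/2 = 129.
Hole:
Apply the shoelace (surveyor's) formula: 2A = Σ (x_i·y_{i+1} − x_{i+1}·y_i), indices taken mod 4.
Σ = (0) + (-6) + (-8) + (32) = 18
Area = |Σ|/2 = 9.
Net area = 129 − 9 = 120.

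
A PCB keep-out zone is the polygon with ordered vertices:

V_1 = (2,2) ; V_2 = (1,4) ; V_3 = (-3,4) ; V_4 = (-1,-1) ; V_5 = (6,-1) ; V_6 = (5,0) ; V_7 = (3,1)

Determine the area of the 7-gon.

25

Σ = (6) + (16) + (7) + (7) + (5) + (5) + (4) = 50
Area = |Σ|/2 = 25.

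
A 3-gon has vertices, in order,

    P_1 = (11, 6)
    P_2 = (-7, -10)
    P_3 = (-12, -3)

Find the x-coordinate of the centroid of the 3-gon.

-8/3

Apply Gauss's area formula. First the cross-terms c_i = x_i·y_{i+1} − x_{i+1}·y_i:
  -68, -99, -39  ⇒  2A = -206, A = -103.
Then Σ (x_i + x_{i+1})·c_i = 1648, so x̄ = 1648 / (6·(-103)) = -8/3.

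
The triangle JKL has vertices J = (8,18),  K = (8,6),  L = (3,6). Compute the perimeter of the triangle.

|JK| = √((0)² + (-12)²) = √144 = 12
|KL| = √((-5)² + (0)²) = √25 = 5
|LJ| = √((5)² + (12)²) = √169 = 13
Perimeter = 12 + 5 + 13 = 30.

30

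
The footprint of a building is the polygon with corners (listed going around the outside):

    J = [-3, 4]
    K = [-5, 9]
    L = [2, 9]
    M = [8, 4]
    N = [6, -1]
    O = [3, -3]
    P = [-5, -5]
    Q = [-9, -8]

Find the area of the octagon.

Apply the surveyor's formula: 2A = Σ (x_i·y_{i+1} − x_{i+1}·y_i), indices taken mod 8.
Σ = (-7) + (-63) + (-64) + (-32) + (-15) + (-30) + (-5) + (-60) = -276
Area = |Σ|/2 = 138.

138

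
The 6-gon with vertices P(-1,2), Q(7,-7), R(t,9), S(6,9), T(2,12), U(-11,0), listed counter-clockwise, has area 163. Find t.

10

Write out the shoelace sum; only the two edges meeting at R involve t:
2·Area = [(7·9 − t·(-7)) + (t·9 − 6·9)] + 157
       = 16·t + 166 = 326
⇒ t = 10.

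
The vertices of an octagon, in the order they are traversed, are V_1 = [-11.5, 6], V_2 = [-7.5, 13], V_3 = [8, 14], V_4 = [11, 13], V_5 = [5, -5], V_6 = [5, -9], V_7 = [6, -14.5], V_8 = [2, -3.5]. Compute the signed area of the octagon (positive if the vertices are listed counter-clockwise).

-271.125

Σ = (-104.5) + (-209) + (-50) + (-120) + (-20) + (-18.5) + (8) + (-28.25) = -542.25
Signed area = Σ/2 = -271.125 (negative ⇒ clockwise traversal).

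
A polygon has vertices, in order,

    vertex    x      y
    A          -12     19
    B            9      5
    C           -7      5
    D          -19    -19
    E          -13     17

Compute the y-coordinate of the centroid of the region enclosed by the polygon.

1043/201

Apply Gauss's area formula. First the cross-terms c_i = x_i·y_{i+1} − x_{i+1}·y_i:
  -231, 80, 228, -570, -43  ⇒  2A = -536, A = -268.
Then Σ (y_i + y_{i+1})·c_i = -8344, so ȳ = -8344 / (6·(-268)) = 1043/201.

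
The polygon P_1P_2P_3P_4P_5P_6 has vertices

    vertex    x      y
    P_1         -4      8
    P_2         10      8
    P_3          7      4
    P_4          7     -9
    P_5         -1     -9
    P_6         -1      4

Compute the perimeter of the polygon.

58

|P_1P_2| = √((14)² + (0)²) = √196 = 14
|P_2P_3| = √((-3)² + (-4)²) = √25 = 5
|P_3P_4| = √((0)² + (-13)²) = √169 = 13
|P_4P_5| = √((-8)² + (0)²) = √64 = 8
|P_5P_6| = √((0)² + (13)²) = √169 = 13
|P_6P_1| = √((-3)² + (4)²) = √25 = 5
Perimeter = 14 + 5 + 13 + 8 + 13 + 5 = 58.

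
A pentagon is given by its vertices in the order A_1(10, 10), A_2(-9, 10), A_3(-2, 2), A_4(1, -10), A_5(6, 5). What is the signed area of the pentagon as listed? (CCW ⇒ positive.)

A_1→A_2: (10)(10) − (-9)(10) = 190
A_2→A_3: (-9)(2) − (-2)(10) = 2
A_3→A_4: (-2)(-10) − (1)(2) = 18
A_4→A_5: (1)(5) − (6)(-10) = 65
A_5→A_1: (6)(10) − (10)(5) = 10
Σ = 285
Signed area = Σ/2 = 142.5 (positive ⇒ counter-clockwise traversal).

142.5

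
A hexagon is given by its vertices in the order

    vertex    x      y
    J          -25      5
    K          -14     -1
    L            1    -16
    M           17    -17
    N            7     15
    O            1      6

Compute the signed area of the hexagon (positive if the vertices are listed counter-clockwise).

J→K: (-25)(-1) − (-14)(5) = 95
K→L: (-14)(-16) − (1)(-1) = 225
L→M: (1)(-17) − (17)(-16) = 255
M→N: (17)(15) − (7)(-17) = 374
N→O: (7)(6) − (1)(15) = 27
O→J: (1)(5) − (-25)(6) = 155
Σ = 1131
Signed area = Σ/2 = 565.5 (positive ⇒ counter-clockwise traversal).

565.5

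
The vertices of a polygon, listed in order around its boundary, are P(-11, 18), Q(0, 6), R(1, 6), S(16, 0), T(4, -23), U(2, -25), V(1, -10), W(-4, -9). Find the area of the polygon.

402.5

P→Q: (-11)(6) − (0)(18) = -66
Q→R: (0)(6) − (1)(6) = -6
R→S: (1)(0) − (16)(6) = -96
S→T: (16)(-23) − (4)(0) = -368
T→U: (4)(-25) − (2)(-23) = -54
U→V: (2)(-10) − (1)(-25) = 5
V→W: (1)(-9) − (-4)(-10) = -49
W→P: (-4)(18) − (-11)(-9) = -171
Σ = -805
Area = |Σ|/2 = 402.5.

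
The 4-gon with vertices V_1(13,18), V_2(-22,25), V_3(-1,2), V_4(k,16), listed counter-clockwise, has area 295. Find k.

7

Write out the shoelace sum; only the two edges meeting at V_4 involve k:
2·Area = [((-1)·16 − k·2) + (k·18 − 13·16)] + 702
       = 16·k + 478 = 590
⇒ k = 7.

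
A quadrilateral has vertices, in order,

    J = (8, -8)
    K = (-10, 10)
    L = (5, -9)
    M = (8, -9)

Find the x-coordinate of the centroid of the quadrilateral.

Apply the shoelace (surveyor's) formula. First the cross-terms c_i = x_i·y_{i+1} − x_{i+1}·y_i:
  0, 40, 27, 8  ⇒  2A = 75, A = 37.5.
Then Σ (x_i + x_{i+1})·c_i = 279, so x̄ = 279 / (6·37.5) = 1.24.

1.24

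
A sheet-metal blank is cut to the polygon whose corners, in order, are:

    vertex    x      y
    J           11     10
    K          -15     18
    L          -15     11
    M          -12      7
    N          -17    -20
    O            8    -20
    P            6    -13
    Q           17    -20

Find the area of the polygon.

923

Apply the shoelace formula: 2A = Σ (x_i·y_{i+1} − x_{i+1}·y_i), indices taken mod 8.
J→K: (11)(18) − (-15)(10) = 348
K→L: (-15)(11) − (-15)(18) = 105
L→M: (-15)(7) − (-12)(11) = 27
M→N: (-12)(-20) − (-17)(7) = 359
N→O: (-17)(-20) − (8)(-20) = 500
O→P: (8)(-13) − (6)(-20) = 16
P→Q: (6)(-20) − (17)(-13) = 101
Q→J: (17)(10) − (11)(-20) = 390
Σ = 1846
Area = |Σ|/2 = 923.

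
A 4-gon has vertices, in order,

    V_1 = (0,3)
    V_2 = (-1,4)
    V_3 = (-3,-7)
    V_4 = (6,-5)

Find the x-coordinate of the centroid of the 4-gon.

Apply the surveyor's formula. First the cross-terms c_i = x_i·y_{i+1} − x_{i+1}·y_i:
  3, 19, 57, 18  ⇒  2A = 97, A = 48.5.
Then Σ (x_i + x_{i+1})·c_i = 200, so x̄ = 200 / (6·48.5) = 200/291.

200/291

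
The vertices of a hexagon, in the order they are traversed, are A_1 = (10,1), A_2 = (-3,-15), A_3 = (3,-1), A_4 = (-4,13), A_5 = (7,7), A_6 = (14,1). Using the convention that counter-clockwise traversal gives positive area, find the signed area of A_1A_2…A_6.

Apply Gauss's area formula: 2A = Σ (x_i·y_{i+1} − x_{i+1}·y_i), indices taken mod 6.
Σ = (-147) + (48) + (35) + (-119) + (-91) + (4) = -270
Signed area = Σ/2 = -135 (negative ⇒ clockwise traversal).

-135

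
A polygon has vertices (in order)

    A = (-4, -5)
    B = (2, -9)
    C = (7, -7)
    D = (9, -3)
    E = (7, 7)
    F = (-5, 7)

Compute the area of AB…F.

179

Σ = (46) + (49) + (42) + (84) + (84) + (53) = 358
Area = |Σ|/2 = 179.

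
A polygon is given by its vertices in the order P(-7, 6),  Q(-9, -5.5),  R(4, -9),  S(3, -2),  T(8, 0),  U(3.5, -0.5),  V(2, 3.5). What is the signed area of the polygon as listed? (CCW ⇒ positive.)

138.125

Apply Gauss's area formula: 2A = Σ (x_i·y_{i+1} − x_{i+1}·y_i), indices taken mod 7.
Cross-terms: 92.5, 103, 19, 16, -4, 13.25, 36.5  ⇒  Σ = 276.25
Signed area = Σ/2 = 138.125 (positive ⇒ counter-clockwise traversal).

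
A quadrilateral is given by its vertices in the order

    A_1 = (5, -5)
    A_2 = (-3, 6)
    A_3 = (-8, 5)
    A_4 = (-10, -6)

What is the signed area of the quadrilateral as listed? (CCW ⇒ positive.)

113

Apply the surveyor's formula: 2A = Σ (x_i·y_{i+1} − x_{i+1}·y_i), indices taken mod 4.
Σ = (15) + (33) + (98) + (80) = 226
Signed area = Σ/2 = 113 (positive ⇒ counter-clockwise traversal).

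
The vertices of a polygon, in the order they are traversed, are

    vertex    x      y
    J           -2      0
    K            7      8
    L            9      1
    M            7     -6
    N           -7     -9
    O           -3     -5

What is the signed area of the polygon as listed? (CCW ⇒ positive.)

-124.5

Σ = (-16) + (-65) + (-61) + (-105) + (8) + (-10) = -249
Signed area = Σ/2 = -124.5 (negative ⇒ clockwise traversal).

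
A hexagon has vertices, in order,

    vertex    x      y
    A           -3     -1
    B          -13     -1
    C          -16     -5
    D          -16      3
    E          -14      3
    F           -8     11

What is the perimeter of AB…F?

|AB| = √((-10)² + (0)²) = √100 = 10
|BC| = √((-3)² + (-4)²) = √25 = 5
|CD| = √((0)² + (8)²) = √64 = 8
|DE| = √((2)² + (0)²) = √4 = 2
|EF| = √((6)² + (8)²) = √100 = 10
|FA| = √((5)² + (-12)²) = √169 = 13
Perimeter = 10 + 5 + 8 + 2 + 10 + 13 = 48.

48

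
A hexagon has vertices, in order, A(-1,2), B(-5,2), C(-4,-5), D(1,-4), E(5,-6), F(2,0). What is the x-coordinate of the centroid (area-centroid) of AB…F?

-59/69

Apply the shoelace (surveyor's) formula. First the cross-terms c_i = x_i·y_{i+1} − x_{i+1}·y_i:
  8, 33, 21, 14, 12, 4  ⇒  2A = 92, A = 46.
Then Σ (x_i + x_{i+1})·c_i = -236, so x̄ = -236 / (6·46) = -59/69.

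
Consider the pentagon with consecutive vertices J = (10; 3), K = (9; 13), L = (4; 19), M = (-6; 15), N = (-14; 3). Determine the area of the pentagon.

258

Σ = (103) + (119) + (174) + (192) + (-72) = 516
Area = |Σ|/2 = 258.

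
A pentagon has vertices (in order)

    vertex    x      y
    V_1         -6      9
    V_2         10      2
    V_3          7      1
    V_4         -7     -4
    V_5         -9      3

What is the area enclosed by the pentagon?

123.5

Σ = (-102) + (-4) + (-21) + (-57) + (-63) = -247
Area = |Σ|/2 = 123.5.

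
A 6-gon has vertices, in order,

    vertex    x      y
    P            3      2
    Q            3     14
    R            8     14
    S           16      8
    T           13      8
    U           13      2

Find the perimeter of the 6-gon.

|PQ| = √((0)² + (12)²) = √144 = 12
|QR| = √((5)² + (0)²) = √25 = 5
|RS| = √((8)² + (-6)²) = √100 = 10
|ST| = √((-3)² + (0)²) = √9 = 3
|TU| = √((0)² + (-6)²) = √36 = 6
|UP| = √((-10)² + (0)²) = √100 = 10
Perimeter = 12 + 5 + 10 + 3 + 6 + 10 = 46.

46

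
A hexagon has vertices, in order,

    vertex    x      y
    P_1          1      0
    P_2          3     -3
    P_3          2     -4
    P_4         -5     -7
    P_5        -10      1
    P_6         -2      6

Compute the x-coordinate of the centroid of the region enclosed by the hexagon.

-629/182

Apply Gauss's area formula. First the cross-terms c_i = x_i·y_{i+1} − x_{i+1}·y_i:
  -3, -6, -34, -75, -58, -6  ⇒  2A = -182, A = -91.
Then Σ (x_i + x_{i+1})·c_i = 1887, so x̄ = 1887 / (6·(-91)) = -629/182.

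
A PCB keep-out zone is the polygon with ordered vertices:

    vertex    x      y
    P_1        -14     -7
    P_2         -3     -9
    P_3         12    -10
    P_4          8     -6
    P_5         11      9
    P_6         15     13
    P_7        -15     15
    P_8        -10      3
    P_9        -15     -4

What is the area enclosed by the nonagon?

Σ = (105) + (138) + (8) + (138) + (8) + (420) + (105) + (85) + (49) = 1056
Area = |Σ|/2 = 528.

528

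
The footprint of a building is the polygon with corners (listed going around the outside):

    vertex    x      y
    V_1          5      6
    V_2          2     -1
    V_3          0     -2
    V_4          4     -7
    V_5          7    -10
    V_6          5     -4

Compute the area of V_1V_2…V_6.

34

V_1→V_2: (5)(-1) − (2)(6) = -17
V_2→V_3: (2)(-2) − (0)(-1) = -4
V_3→V_4: (0)(-7) − (4)(-2) = 8
V_4→V_5: (4)(-10) − (7)(-7) = 9
V_5→V_6: (7)(-4) − (5)(-10) = 22
V_6→V_1: (5)(6) − (5)(-4) = 50
Σ = 68
Area = |Σ|/2 = 34.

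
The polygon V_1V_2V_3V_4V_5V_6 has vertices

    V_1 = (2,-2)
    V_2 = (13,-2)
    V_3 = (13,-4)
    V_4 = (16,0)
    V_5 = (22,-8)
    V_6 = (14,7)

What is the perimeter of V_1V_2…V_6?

60

|V_1V_2| = √((11)² + (0)²) = √121 = 11
|V_2V_3| = √((0)² + (-2)²) = √4 = 2
|V_3V_4| = √((3)² + (4)²) = √25 = 5
|V_4V_5| = √((6)² + (-8)²) = √100 = 10
|V_5V_6| = √((-8)² + (15)²) = √289 = 17
|V_6V_1| = √((-12)² + (-9)²) = √225 = 15
Perimeter = 11 + 2 + 5 + 10 + 17 + 15 = 60.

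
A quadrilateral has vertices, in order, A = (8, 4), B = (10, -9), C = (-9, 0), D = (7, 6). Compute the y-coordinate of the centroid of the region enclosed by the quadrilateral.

Apply the shoelace formula. First the cross-terms c_i = x_i·y_{i+1} − x_{i+1}·y_i:
  -112, -81, -54, -20  ⇒  2A = -267, A = -133.5.
Then Σ (y_i + y_{i+1})·c_i = 765, so ȳ = 765 / (6·(-133.5)) = -85/89.

-85/89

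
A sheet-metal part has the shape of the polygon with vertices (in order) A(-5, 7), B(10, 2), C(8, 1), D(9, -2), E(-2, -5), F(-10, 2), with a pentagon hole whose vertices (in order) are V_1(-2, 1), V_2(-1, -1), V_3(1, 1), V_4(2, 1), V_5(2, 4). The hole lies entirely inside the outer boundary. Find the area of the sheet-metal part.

Outer boundary:
Apply the shoelace (surveyor's) formula: 2A = Σ (x_i·y_{i+1} − x_{i+1}·y_i), indices taken mod 6.
Σ = (-80) + (-6) + (-25) + (-49) + (-54) + (-60) = -274
Area = |Σ|/2 = 137.
Hole:
Apply the surveyor's formula: 2A = Σ (x_i·y_{i+1} − x_{i+1}·y_i), indices taken mod 5.
Σ = (3) + (0) + (-1) + (6) + (10) = 18
Area = |Σ|/2 = 9.
Net area = 137 − 9 = 128.

128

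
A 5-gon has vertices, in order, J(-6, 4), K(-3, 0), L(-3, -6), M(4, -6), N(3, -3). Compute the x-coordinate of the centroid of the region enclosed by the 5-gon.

Apply the shoelace (surveyor's) formula. First the cross-terms c_i = x_i·y_{i+1} − x_{i+1}·y_i:
  12, 18, 42, 6, -6  ⇒  2A = 72, A = 36.
Then Σ (x_i + x_{i+1})·c_i = -114, so x̄ = -114 / (6·36) = -19/36.

-19/36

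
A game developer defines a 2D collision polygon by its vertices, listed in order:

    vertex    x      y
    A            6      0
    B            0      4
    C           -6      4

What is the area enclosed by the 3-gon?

Σ = (24) + (24) + (-24) = 24
Area = |Σ|/2 = 12.

12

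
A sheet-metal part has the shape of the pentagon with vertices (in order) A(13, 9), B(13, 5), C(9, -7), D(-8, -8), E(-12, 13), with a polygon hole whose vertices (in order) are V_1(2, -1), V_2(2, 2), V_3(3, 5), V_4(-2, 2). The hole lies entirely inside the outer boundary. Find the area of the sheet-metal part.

384.5

Outer boundary:
Apply the surveyor's formula: 2A = Σ (x_i·y_{i+1} − x_{i+1}·y_i), indices taken mod 5.
Σ = (-52) + (-136) + (-128) + (-200) + (-277) = -793
Area = |Σ|/2 = 396.5.
Hole:
Apply Gauss's area formula: 2A = Σ (x_i·y_{i+1} − x_{i+1}·y_i), indices taken mod 4.
Σ = (6) + (4) + (16) + (-2) = 24
Area = |Σ|/2 = 12.
Net area = 396.5 − 12 = 384.5.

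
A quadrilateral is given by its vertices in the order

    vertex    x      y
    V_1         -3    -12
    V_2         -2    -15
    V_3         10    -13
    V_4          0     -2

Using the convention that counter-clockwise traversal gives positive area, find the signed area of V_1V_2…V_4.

85.5

Cross-terms: 21, 176, -20, -6  ⇒  Σ = 171
Signed area = Σ/2 = 85.5 (positive ⇒ counter-clockwise traversal).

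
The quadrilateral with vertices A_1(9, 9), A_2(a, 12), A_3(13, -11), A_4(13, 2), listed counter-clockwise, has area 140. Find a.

-3

The doubled signed area Σ (x_i y_{i+1} − x_{i+1} y_i) is linear in a.
With a=0 it equals 220; the coefficient of a is -20 (from the two edges through A_2).
So -20·a + 220 = 2·140 = 280 ⇒ a = -3.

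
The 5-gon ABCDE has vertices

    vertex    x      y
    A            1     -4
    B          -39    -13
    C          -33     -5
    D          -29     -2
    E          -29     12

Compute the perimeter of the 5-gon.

104

|AB| = √((-40)² + (-9)²) = √1681 = 41
|BC| = √((6)² + (8)²) = √100 = 10
|CD| = √((4)² + (3)²) = √25 = 5
|DE| = √((0)² + (14)²) = √196 = 14
|EA| = √((30)² + (-16)²) = √1156 = 34
Perimeter = 41 + 10 + 5 + 14 + 34 = 104.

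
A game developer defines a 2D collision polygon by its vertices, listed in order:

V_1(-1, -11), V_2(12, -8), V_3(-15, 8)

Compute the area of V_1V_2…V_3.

144.5

Apply the surveyor's formula: 2A = Σ (x_i·y_{i+1} − x_{i+1}·y_i), indices taken mod 3.
Σ = (140) + (-24) + (173) = 289
Area = |Σ|/2 = 144.5.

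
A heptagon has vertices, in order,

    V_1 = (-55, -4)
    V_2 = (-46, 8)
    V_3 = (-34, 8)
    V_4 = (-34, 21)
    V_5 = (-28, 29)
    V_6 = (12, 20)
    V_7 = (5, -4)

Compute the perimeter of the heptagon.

|V_1V_2| = √((9)² + (12)²) = √225 = 15
|V_2V_3| = √((12)² + (0)²) = √144 = 12
|V_3V_4| = √((0)² + (13)²) = √169 = 13
|V_4V_5| = √((6)² + (8)²) = √100 = 10
|V_5V_6| = √((40)² + (-9)²) = √1681 = 41
|V_6V_7| = √((-7)² + (-24)²) = √625 = 25
|V_7V_1| = √((-60)² + (0)²) = √3600 = 60
Perimeter = 15 + 12 + 13 + 10 + 41 + 25 + 60 = 176.

176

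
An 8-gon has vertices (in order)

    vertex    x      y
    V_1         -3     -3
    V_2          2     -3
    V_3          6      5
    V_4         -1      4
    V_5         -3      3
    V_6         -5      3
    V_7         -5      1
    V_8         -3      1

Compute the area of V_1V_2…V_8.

53.5

Apply the surveyor's formula: 2A = Σ (x_i·y_{i+1} − x_{i+1}·y_i), indices taken mod 8.
V_1→V_2: (-3)(-3) − (2)(-3) = 15
V_2→V_3: (2)(5) − (6)(-3) = 28
V_3→V_4: (6)(4) − (-1)(5) = 29
V_4→V_5: (-1)(3) − (-3)(4) = 9
V_5→V_6: (-3)(3) − (-5)(3) = 6
V_6→V_7: (-5)(1) − (-5)(3) = 10
V_7→V_8: (-5)(1) − (-3)(1) = -2
V_8→V_1: (-3)(-3) − (-3)(1) = 12
Σ = 107
Area = |Σ|/2 = 53.5.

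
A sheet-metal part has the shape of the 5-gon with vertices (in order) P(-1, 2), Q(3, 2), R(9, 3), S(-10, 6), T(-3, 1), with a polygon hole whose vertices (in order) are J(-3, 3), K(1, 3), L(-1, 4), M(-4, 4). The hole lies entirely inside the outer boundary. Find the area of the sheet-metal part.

Outer boundary:
Apply the shoelace (surveyor's) formula: 2A = Σ (x_i·y_{i+1} − x_{i+1}·y_i), indices taken mod 5.
Σ = (-8) + (-9) + (84) + (8) + (-5) = 70
Area = |Σ|/2 = 35.
Hole:
Apply the shoelace formula: 2A = Σ (x_i·y_{i+1} − x_{i+1}·y_i), indices taken mod 4.
J→K: (-3)(3) − (1)(3) = -12
K→L: (1)(4) − (-1)(3) = 7
L→M: (-1)(4) − (-4)(4) = 12
M→J: (-4)(3) − (-3)(4) = 0
Σ = 7
Area = |Σ|/2 = 3.5.
Net area = 35 − 3.5 = 31.5.

31.5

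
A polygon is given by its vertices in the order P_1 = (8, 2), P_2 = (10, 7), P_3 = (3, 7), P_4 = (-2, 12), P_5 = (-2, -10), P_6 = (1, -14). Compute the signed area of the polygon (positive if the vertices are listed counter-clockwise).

Apply the surveyor's formula: 2A = Σ (x_i·y_{i+1} − x_{i+1}·y_i), indices taken mod 6.
Cross-terms: 36, 49, 50, 44, 38, 114  ⇒  Σ = 331
Signed area = Σ/2 = 165.5 (positive ⇒ counter-clockwise traversal).

165.5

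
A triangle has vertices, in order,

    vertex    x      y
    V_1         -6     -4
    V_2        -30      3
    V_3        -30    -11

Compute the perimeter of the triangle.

|V_1V_2| = √((-24)² + (7)²) = √625 = 25
|V_2V_3| = √((0)² + (-14)²) = √196 = 14
|V_3V_1| = √((24)² + (7)²) = √625 = 25
Perimeter = 25 + 14 + 25 = 64.

64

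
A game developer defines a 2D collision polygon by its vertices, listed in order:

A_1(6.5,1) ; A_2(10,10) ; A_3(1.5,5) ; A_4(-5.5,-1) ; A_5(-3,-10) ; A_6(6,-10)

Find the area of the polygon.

Apply the shoelace (surveyor's) formula: 2A = Σ (x_i·y_{i+1} − x_{i+1}·y_i), indices taken mod 6.
Σ = (55) + (35) + (26) + (52) + (90) + (71) = 329
Area = |Σ|/2 = 164.5.

164.5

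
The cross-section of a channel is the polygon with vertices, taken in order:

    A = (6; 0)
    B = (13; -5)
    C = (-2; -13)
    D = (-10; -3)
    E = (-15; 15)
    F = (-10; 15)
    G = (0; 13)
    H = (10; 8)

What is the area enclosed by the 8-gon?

455.5

Apply the shoelace (surveyor's) formula: 2A = Σ (x_i·y_{i+1} − x_{i+1}·y_i), indices taken mod 8.
A→B: (6)(-5) − (13)(0) = -30
B→C: (13)(-13) − (-2)(-5) = -179
C→D: (-2)(-3) − (-10)(-13) = -124
D→E: (-10)(15) − (-15)(-3) = -195
E→F: (-15)(15) − (-10)(15) = -75
F→G: (-10)(13) − (0)(15) = -130
G→H: (0)(8) − (10)(13) = -130
H→A: (10)(0) − (6)(8) = -48
Σ = -911
Area = |Σ|/2 = 455.5.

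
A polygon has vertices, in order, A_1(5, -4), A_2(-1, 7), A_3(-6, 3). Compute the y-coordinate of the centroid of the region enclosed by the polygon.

Apply Gauss's area formula. First the cross-terms c_i = x_i·y_{i+1} − x_{i+1}·y_i:
  31, 39, 9  ⇒  2A = 79, A = 39.5.
Then Σ (y_i + y_{i+1})·c_i = 474, so ȳ = 474 / (6·39.5) = 2.

2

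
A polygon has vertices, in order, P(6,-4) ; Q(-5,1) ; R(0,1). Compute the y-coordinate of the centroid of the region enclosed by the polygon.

Apply the surveyor's formula. First the cross-terms c_i = x_i·y_{i+1} − x_{i+1}·y_i:
  -14, -5, -6  ⇒  2A = -25, A = -12.5.
Then Σ (y_i + y_{i+1})·c_i = 50, so ȳ = 50 / (6·(-12.5)) = -2/3.

-2/3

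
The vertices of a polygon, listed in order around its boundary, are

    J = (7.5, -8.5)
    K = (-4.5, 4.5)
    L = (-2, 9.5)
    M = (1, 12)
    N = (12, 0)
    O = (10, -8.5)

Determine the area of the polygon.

169.5

Apply Gauss's area formula: 2A = Σ (x_i·y_{i+1} − x_{i+1}·y_i), indices taken mod 6.
J→K: (7.5)(4.5) − (-4.5)(-8.5) = -4.5
K→L: (-4.5)(9.5) − (-2)(4.5) = -33.75
L→M: (-2)(12) − (1)(9.5) = -33.5
M→N: (1)(0) − (12)(12) = -144
N→O: (12)(-8.5) − (10)(0) = -102
O→J: (10)(-8.5) − (7.5)(-8.5) = -21.25
Σ = -339
Area = |Σ|/2 = 169.5.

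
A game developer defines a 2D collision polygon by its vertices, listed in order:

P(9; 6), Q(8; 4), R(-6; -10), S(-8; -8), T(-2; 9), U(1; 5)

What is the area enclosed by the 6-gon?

Σ = (-12) + (-56) + (-32) + (-88) + (-19) + (-39) = -246
Area = |Σ|/2 = 123.

123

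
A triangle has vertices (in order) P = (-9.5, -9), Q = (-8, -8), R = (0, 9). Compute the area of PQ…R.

Apply Gauss's area formula: 2A = Σ (x_i·y_{i+1} − x_{i+1}·y_i), indices taken mod 3.
P→Q: (-9.5)(-8) − (-8)(-9) = 4
Q→R: (-8)(9) − (0)(-8) = -72
R→P: (0)(-9) − (-9.5)(9) = 85.5
Σ = 17.5
Area = |Σ|/2 = 8.75.

8.75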